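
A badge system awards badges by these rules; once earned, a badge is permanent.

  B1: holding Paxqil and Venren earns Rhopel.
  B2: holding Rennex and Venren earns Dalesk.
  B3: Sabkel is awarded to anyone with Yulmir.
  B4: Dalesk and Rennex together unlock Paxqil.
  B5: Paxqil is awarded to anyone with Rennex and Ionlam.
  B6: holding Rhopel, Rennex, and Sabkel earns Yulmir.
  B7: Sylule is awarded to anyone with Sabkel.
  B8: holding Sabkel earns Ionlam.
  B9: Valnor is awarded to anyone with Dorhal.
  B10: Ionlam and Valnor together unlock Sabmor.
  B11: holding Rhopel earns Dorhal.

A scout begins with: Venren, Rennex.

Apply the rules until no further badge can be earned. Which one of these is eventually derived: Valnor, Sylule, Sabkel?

With Rennex and Venren, Dalesk is earned (B2).
With Dalesk and Rennex, Paxqil is earned (B4).
With Paxqil and Venren, Rhopel is earned (B1).
With Rhopel, Dorhal is earned (B11).
With Dorhal, Valnor is earned (B9).
Sabkel would need Yulmir (B3), but Yulmir is never earned. Sylule would need Sabkel (B7), but Sabkel is never earned.

Valnor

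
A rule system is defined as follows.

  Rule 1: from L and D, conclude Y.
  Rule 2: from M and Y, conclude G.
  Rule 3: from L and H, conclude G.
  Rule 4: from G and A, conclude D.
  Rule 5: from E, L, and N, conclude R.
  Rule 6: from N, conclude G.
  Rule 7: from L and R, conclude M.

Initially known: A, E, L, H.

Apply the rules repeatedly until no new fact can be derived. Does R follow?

R would need E, L, and N (Rule 5), but N is never established.

No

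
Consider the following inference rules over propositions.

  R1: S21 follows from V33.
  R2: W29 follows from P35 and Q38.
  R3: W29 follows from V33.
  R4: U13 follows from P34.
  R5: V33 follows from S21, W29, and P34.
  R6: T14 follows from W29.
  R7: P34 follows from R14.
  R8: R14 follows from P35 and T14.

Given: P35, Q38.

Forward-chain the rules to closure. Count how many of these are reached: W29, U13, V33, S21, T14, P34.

From P35 and Q38, R2 gives W29.
From W29, R6 gives T14.
From P35 and T14, R8 gives R14.
From R14, R7 gives P34.
From P34, R4 gives U13.
W29: reached.
U13: reached.
V33 would need S21, W29, and P34 (R5), but S21 is never established.
S21 would need V33 (R1), but V33 is never established.
T14: reached.
P34: reached.
Reached: W29, U13, T14, and P34 — 4 of the 6.

4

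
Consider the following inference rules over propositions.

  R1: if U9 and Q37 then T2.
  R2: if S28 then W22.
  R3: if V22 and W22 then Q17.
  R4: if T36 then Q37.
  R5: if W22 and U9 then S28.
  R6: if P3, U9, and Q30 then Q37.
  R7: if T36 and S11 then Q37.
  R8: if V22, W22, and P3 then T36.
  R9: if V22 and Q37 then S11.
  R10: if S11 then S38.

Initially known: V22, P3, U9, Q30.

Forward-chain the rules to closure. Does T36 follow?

T36 would need V22, W22, and P3 (R8), but W22 is never established.

No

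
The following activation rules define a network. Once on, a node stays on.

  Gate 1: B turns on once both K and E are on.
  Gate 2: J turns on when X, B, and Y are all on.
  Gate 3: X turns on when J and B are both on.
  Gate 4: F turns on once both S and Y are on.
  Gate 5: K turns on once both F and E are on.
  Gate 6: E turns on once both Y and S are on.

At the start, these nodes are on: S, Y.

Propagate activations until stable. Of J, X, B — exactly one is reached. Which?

B

S and Y are on, so F turns on (Gate 4).
Gate 6: Y and S on → E on.
F and E are on, so K turns on (Gate 5).
K and E are on, so B turns on (Gate 1).
J would need X, B, and Y (Gate 2), but X never turns on. X would need J and B (Gate 3), but J never turns on.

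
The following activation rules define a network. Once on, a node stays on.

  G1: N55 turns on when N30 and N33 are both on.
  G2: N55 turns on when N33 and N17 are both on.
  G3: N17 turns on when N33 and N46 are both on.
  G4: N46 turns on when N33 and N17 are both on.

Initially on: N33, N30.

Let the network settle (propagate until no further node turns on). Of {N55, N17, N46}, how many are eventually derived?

1

N30 and N33 are on, so N55 turns on (G1).
N55: reached.
N17 would need N33 and N46 (G3), but N46 never turns on.
N46 would need N33 and N17 (G4), but N17 never turns on.
Reached: N55 — 1 of the 3.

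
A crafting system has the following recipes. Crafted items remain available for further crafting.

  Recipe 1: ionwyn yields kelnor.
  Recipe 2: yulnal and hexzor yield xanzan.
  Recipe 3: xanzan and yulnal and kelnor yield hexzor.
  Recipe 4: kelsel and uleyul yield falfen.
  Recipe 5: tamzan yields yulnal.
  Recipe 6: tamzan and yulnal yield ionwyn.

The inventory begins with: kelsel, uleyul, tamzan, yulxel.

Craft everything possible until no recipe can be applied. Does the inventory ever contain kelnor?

Yes

Using Recipe 5, tamzan makes yulnal.
tamzan and yulnal → ionwyn (Recipe 6).
Using Recipe 1, ionwyn makes kelnor.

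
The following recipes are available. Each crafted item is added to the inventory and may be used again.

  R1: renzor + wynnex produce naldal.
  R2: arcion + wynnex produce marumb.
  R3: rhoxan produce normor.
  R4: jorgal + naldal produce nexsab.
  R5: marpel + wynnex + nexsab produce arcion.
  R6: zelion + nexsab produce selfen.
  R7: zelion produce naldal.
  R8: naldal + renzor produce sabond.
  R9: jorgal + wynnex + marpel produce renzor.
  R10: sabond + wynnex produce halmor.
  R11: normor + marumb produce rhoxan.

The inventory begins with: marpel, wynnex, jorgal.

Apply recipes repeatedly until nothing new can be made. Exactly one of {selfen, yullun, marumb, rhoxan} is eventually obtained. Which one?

jorgal + wynnex + marpel → renzor (R9).
renzor + wynnex → naldal (R1).
jorgal + naldal → nexsab (R4).
Using R5, marpel, wynnex, and nexsab make arcion.
arcion + wynnex → marumb (R2).
rhoxan would need normor and marumb (R11), but normor is never obtained. selfen would need zelion and nexsab (R6), but zelion is never obtained. No rule produces yullun, and it is not given.

marumb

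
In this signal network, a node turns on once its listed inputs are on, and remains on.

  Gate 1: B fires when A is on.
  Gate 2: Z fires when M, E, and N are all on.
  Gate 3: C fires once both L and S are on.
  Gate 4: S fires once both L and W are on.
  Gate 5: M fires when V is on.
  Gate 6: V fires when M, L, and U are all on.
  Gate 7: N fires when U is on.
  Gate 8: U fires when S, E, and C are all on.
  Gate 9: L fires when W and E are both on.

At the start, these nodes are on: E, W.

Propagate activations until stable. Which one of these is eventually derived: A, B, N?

W and E are on, so L fires (Gate 9).
Gate 4: L and W on → S on.
L and S are on, so C fires (Gate 3).
Gate 8: S, E, and C on → U on.
U is on, so N fires (Gate 7).
B would need A (Gate 1), but A never turns on. No rule produces A, and it is not given.

N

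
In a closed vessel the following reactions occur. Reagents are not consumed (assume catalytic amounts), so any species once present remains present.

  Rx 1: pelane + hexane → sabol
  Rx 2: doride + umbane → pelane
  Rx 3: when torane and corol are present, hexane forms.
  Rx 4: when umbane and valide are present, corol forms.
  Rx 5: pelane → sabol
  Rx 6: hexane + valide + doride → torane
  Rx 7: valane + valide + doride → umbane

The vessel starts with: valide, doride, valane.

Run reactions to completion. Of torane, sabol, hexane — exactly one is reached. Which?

sabol

valane, valide, and doride present → umbane forms (Rx 7).
doride and umbane present → pelane forms (Rx 2).
pelane present → sabol forms (Rx 5).
hexane would need torane and corol (Rx 3), but torane never forms. torane would need hexane, valide, and doride (Rx 6), but hexane never forms.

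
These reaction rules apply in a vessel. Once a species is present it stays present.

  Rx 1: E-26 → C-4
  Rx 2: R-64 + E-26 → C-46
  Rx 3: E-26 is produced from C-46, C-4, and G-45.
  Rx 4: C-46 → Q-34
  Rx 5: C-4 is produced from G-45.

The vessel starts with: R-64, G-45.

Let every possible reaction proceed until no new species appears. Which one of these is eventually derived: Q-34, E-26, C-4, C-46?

C-4

G-45 present → C-4 forms (Rx 5).
C-46 would need R-64 and E-26 (Rx 2), but E-26 never forms. E-26 would need C-46, C-4, and G-45 (Rx 3), but C-46 never forms. Q-34 would need C-46 (Rx 4), but C-46 never forms.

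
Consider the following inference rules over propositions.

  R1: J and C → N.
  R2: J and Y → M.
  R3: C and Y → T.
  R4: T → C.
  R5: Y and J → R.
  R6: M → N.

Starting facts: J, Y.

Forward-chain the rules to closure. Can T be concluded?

No

T would need C and Y (R3), but C is never established.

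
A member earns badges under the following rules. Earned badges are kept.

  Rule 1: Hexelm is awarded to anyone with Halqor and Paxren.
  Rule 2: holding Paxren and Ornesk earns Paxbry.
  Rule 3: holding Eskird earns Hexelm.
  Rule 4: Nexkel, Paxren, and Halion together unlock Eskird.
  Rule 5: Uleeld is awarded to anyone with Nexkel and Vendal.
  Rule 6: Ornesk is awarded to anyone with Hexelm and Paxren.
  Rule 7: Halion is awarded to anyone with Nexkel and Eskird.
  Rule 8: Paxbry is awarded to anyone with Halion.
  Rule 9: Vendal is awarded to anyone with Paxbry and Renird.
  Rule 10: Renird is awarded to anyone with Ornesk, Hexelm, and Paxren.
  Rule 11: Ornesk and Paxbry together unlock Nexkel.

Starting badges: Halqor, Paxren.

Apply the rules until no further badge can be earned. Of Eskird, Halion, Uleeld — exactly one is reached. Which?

With Halqor and Paxren, Hexelm is earned (Rule 1).
With Hexelm and Paxren, Ornesk is earned (Rule 6).
With Ornesk, Hexelm, and Paxren, Renird is earned (Rule 10).
With Paxren and Ornesk, Paxbry is earned (Rule 2).
With Paxbry and Renird, Vendal is earned (Rule 9).
With Ornesk and Paxbry, Nexkel is earned (Rule 11).
With Nexkel and Vendal, Uleeld is earned (Rule 5).
Halion would need Nexkel and Eskird (Rule 7), but Eskird is never earned. Eskird would need Nexkel, Paxren, and Halion (Rule 4), but Halion is never earned.

Uleeld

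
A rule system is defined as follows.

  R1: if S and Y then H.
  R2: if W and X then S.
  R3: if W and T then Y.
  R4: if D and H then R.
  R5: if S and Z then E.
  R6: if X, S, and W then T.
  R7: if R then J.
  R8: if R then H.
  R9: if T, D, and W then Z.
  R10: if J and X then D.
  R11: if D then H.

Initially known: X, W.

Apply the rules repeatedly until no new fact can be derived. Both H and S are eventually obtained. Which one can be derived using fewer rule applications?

S

S: W and X hold, so S follows (R2). [1 rule application]
H: W and X hold, so S follows (R2). From X, S, and W, R6 gives T. From W and T, R3 gives Y. S and Y hold, so H follows (R1). [4 rule applications]
S needs fewer.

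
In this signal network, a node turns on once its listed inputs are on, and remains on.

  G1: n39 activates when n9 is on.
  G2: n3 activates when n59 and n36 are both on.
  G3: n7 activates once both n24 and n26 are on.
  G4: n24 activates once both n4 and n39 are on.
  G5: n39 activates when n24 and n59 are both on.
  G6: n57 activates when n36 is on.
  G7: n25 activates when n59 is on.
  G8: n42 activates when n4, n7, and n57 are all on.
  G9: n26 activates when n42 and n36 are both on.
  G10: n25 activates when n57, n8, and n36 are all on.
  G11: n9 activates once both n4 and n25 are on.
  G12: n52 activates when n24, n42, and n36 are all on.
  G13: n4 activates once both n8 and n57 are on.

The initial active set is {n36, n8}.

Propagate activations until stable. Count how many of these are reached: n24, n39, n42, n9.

n36 is on, so n57 activates (G6).
n57, n8, and n36 are on, so n25 activates (G10).
n8 and n57 are on, so n4 activates (G13).
n4 and n25 are on, so n9 activates (G11).
G1: n9 on → n39 on.
n4 and n39 are on, so n24 activates (G4).
n24: reached.
n39: reached.
n42 would need n4, n7, and n57 (G8), but n7 never turns on.
n9: reached.
Reached: n24, n39, and n9 — 3 of the 4.

3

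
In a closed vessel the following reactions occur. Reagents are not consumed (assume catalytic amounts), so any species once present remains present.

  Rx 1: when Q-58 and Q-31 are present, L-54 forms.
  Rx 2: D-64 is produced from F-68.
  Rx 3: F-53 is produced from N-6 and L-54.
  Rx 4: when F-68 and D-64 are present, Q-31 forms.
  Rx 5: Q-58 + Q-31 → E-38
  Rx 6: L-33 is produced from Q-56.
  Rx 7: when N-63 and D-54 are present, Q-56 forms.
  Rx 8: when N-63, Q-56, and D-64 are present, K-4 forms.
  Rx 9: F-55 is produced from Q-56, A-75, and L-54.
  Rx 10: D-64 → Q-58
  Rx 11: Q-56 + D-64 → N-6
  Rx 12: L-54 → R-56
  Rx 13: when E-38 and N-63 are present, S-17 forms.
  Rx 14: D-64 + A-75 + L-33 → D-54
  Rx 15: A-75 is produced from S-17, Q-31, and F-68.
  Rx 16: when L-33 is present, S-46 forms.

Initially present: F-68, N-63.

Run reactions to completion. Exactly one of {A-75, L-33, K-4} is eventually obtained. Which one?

A-75

F-68 present → D-64 forms (Rx 2).
D-64 present → Q-58 forms (Rx 10).
F-68 and D-64 present → Q-31 forms (Rx 4).
Q-58 and Q-31 present → E-38 forms (Rx 5).
E-38 and N-63 present → S-17 forms (Rx 13).
S-17, Q-31, and F-68 present → A-75 forms (Rx 15).
L-33 would need Q-56 (Rx 6), but Q-56 never forms. K-4 would need N-63, Q-56, and D-64 (Rx 8), but Q-56 never forms.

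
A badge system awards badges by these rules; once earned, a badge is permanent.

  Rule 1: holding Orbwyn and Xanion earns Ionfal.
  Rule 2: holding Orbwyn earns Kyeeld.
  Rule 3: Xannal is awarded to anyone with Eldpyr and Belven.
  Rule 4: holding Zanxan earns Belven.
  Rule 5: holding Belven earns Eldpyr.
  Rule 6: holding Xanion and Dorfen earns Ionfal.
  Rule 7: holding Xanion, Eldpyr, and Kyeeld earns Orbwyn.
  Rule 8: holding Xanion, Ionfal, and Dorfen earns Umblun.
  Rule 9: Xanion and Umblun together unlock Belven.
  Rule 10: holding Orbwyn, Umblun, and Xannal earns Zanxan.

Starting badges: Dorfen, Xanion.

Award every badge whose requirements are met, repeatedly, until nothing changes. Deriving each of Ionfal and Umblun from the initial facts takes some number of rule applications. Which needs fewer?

Ionfal: With Xanion and Dorfen, Ionfal is earned (Rule 6). [1 rule application]
Umblun: With Xanion and Dorfen, Ionfal is earned (Rule 6). With Xanion, Ionfal, and Dorfen, Umblun is earned (Rule 8). [2 rule applications]
Ionfal needs fewer.

Ionfal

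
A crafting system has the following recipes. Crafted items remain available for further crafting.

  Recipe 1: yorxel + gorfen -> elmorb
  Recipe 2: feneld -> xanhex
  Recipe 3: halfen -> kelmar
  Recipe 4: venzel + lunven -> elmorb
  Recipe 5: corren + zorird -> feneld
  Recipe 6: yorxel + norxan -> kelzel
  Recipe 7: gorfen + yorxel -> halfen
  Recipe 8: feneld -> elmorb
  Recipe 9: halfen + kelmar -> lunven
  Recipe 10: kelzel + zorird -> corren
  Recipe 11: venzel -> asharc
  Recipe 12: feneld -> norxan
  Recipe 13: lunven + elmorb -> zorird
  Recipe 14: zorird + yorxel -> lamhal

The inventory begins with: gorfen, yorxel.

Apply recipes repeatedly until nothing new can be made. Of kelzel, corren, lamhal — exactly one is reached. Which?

lamhal

gorfen + yorxel -> halfen (Recipe 7).
yorxel + gorfen -> elmorb (Recipe 1).
Using Recipe 3, halfen makes kelmar.
halfen + kelmar -> lunven (Recipe 9).
lunven + elmorb -> zorird (Recipe 13).
zorird + yorxel -> lamhal (Recipe 14).
corren would need kelzel and zorird (Recipe 10), but kelzel is never obtained. kelzel would need yorxel and norxan (Recipe 6), but norxan is never obtained.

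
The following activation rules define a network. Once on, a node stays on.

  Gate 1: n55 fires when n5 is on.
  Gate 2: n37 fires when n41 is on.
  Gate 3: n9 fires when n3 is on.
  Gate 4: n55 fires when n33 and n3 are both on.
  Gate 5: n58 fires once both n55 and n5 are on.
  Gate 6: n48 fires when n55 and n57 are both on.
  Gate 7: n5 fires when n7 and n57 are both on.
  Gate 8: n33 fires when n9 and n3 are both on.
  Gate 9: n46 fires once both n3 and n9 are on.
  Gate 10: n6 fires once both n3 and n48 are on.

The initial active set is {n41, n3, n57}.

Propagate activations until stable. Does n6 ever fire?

Yes

Gate 3: n3 on → n9 on.
n9 and n3 are on, so n33 fires (Gate 8).
Gate 4: n33 and n3 on → n55 on.
Gate 6: n55 and n57 on → n48 on.
n3 and n48 are on, so n6 fires (Gate 10).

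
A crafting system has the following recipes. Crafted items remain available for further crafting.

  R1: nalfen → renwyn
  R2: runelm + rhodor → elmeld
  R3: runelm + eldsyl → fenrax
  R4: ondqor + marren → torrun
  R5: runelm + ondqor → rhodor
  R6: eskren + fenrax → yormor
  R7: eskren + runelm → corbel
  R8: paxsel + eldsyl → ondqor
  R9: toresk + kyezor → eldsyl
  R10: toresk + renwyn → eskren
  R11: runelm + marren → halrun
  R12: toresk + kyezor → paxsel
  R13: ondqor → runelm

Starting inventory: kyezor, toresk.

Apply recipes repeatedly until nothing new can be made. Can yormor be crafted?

yormor would need eskren and fenrax (R6), but eskren is never obtained.

No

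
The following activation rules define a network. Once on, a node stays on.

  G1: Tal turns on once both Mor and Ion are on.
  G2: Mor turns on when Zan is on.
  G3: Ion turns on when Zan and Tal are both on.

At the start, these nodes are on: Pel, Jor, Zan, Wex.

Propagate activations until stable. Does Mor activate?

G2: Zan on → Mor on.

Yes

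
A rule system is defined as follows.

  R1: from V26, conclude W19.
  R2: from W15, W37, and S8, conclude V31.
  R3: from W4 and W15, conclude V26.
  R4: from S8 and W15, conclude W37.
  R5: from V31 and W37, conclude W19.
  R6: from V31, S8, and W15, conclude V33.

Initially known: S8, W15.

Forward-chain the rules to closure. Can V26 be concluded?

No

V26 would need W4 and W15 (R3), but W4 is never established.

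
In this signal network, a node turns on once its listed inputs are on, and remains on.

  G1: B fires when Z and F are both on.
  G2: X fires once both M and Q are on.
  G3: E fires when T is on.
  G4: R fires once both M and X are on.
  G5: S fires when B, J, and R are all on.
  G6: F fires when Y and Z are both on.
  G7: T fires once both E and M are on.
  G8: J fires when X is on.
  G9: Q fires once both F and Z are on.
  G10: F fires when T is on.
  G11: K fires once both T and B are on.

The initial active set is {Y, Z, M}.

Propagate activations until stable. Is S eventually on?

Yes

G6: Y and Z on → F on.
Z and F are on, so B fires (G1).
G9: F and Z on → Q on.
M and Q are on, so X fires (G2).
X is on, so J fires (G8).
M and X are on, so R fires (G4).
G5: B, J, and R on → S on.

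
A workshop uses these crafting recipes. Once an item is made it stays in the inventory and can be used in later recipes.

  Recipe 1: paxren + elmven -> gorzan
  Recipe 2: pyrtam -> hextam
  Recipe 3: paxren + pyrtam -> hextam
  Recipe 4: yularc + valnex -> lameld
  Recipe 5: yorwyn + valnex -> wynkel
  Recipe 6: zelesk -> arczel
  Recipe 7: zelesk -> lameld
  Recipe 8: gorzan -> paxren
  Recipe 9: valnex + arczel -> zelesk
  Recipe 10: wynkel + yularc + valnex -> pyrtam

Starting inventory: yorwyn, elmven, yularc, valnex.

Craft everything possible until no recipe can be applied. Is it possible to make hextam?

Using Recipe 5, yorwyn and valnex make wynkel.
wynkel + yularc + valnex -> pyrtam (Recipe 10).
pyrtam -> hextam (Recipe 2).

Yes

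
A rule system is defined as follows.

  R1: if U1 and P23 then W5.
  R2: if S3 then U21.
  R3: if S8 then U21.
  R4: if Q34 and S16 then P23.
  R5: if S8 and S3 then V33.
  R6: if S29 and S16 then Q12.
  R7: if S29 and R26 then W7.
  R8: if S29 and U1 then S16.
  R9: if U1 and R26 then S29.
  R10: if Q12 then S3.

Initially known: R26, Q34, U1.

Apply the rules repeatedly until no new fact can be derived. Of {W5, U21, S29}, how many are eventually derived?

3

U1 and R26 hold, so S29 follows (R9).
From S29 and U1, R8 gives S16.
Q34 and S16 hold, so P23 follows (R4).
From S29 and S16, R6 gives Q12.
Q12 holds, so S3 follows (R10).
From U1 and P23, R1 gives W5.
S3 holds, so U21 follows (R2).
W5: reached.
U21: reached.
S29: reached.
All 3 are reached.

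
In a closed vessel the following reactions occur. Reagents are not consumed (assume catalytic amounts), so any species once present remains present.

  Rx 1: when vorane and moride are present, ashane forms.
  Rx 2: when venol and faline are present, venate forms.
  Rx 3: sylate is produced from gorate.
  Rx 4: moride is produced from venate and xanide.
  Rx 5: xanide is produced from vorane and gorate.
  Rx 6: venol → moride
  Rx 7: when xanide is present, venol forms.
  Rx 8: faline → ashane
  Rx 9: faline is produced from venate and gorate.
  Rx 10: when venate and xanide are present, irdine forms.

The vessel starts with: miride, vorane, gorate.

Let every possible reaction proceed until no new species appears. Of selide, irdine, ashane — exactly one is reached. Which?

vorane and gorate present → xanide forms (Rx 5).
xanide present → venol forms (Rx 7).
venol present → moride forms (Rx 6).
vorane and moride present → ashane forms (Rx 1).
No rule produces selide, and it is not given. irdine would need venate and xanide (Rx 10), but venate never forms.

ashane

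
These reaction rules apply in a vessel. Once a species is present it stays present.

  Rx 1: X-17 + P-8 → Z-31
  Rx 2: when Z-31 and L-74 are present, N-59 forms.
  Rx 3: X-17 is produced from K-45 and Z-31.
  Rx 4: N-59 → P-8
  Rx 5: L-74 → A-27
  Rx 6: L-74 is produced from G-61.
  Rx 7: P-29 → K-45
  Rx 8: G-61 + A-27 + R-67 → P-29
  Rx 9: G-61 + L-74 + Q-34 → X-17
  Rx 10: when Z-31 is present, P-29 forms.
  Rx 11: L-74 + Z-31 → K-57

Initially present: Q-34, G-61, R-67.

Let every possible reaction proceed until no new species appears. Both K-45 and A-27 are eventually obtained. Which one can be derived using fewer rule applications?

A-27: G-61 present → L-74 forms (Rx 6). L-74 present → A-27 forms (Rx 5). [2 rule applications]
K-45: G-61 present → L-74 forms (Rx 6). L-74 present → A-27 forms (Rx 5). G-61, A-27, and R-67 present → P-29 forms (Rx 8). P-29 present → K-45 forms (Rx 7). [4 rule applications]
A-27 needs fewer.

A-27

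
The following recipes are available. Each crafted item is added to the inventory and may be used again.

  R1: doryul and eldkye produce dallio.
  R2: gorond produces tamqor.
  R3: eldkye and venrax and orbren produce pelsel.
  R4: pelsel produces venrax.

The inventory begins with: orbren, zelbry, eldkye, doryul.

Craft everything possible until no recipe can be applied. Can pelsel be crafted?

No

pelsel would need eldkye, venrax, and orbren (R3), but venrax is never obtained.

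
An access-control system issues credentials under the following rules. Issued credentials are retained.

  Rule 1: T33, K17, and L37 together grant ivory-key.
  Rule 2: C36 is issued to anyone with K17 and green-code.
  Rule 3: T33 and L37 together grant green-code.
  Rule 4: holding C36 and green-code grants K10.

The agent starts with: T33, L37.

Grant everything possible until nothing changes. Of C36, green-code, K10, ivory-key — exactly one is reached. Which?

Holding T33 and L37 grants green-code (Rule 3).
C36 would need K17 and green-code (Rule 2), but K17 is never granted. ivory-key would need T33, K17, and L37 (Rule 1), but K17 is never granted. K10 would need C36 and green-code (Rule 4), but C36 is never granted.

green-code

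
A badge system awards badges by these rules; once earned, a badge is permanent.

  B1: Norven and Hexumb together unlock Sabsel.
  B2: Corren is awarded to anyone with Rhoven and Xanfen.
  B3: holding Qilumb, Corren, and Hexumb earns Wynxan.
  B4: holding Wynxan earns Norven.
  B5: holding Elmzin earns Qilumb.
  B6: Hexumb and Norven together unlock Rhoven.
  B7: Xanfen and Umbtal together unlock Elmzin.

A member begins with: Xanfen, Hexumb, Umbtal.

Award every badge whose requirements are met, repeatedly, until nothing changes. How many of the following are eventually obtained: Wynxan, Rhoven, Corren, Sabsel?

0

Wynxan would need Qilumb, Corren, and Hexumb (B3), but Corren is never earned.
Rhoven would need Hexumb and Norven (B6), but Norven is never earned.
Corren would need Rhoven and Xanfen (B2), but Rhoven is never earned.
Sabsel would need Norven and Hexumb (B1), but Norven is never earned.
None of the 4 are reached.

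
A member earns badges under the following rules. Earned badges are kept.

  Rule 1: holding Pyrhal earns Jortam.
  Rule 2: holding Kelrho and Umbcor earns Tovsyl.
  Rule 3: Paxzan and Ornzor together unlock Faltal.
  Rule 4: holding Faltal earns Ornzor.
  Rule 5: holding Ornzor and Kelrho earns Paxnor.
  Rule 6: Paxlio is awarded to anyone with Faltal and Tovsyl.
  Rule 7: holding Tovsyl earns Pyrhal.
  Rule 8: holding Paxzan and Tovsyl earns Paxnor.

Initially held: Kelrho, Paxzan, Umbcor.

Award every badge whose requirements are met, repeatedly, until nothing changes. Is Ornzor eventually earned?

No

Ornzor would need Faltal (Rule 4), but Faltal is never earned.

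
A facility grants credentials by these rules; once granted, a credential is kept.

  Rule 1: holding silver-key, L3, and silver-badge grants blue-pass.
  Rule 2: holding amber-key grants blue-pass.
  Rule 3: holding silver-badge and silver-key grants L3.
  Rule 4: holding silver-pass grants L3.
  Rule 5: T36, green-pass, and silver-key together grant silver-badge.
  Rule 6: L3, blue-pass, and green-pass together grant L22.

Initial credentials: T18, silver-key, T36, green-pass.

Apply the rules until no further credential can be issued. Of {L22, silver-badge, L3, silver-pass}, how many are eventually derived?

Holding T36, green-pass, and silver-key grants silver-badge (Rule 5).
Holding silver-badge and silver-key grants L3 (Rule 3).
Holding silver-key, L3, and silver-badge grants blue-pass (Rule 1).
Holding L3, blue-pass, and green-pass grants L22 (Rule 6).
L22: reached.
silver-badge: reached.
L3: reached.
No rule produces silver-pass, and it is not given.
Reached: L22, silver-badge, and L3 — 3 of the 4.

3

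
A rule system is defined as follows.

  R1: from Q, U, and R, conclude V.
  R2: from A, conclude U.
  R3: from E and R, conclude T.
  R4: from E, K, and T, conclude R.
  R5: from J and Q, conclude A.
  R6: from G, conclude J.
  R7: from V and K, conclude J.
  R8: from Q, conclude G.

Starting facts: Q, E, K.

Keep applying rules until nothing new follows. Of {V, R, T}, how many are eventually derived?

V would need Q, U, and R (R1), but R is never established.
R would need E, K, and T (R4), but T is never established.
T would need E and R (R3), but R is never established.
None of the 3 are reached.

0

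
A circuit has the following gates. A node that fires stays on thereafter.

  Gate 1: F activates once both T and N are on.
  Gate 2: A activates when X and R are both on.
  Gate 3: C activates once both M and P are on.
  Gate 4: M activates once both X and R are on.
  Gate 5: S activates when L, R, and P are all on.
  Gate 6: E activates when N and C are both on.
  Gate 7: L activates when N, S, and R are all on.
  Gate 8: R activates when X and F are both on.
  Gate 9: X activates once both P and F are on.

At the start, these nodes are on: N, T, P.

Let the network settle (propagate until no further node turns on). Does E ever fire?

Yes

Gate 1: T and N on → F on.
P and F are on, so X activates (Gate 9).
X and F are on, so R activates (Gate 8).
X and R are on, so M activates (Gate 4).
M and P are on, so C activates (Gate 3).
N and C are on, so E activates (Gate 6).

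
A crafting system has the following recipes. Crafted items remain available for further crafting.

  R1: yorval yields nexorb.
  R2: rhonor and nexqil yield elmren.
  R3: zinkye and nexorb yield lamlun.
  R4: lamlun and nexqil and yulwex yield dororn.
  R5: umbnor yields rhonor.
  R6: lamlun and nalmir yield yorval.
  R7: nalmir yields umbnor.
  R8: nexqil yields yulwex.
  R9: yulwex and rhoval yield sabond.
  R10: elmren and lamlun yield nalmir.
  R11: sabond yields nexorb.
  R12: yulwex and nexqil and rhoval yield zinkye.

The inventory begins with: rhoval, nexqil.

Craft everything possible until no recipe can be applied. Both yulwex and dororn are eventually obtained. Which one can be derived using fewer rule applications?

yulwex: Using R8, nexqil makes yulwex. [1 rule application]
dororn: nexqil → yulwex (R8). yulwex and rhoval → sabond (R9). yulwex and nexqil and rhoval → zinkye (R12). Using R11, sabond makes nexorb. Using R3, zinkye and nexorb make lamlun. Using R4, lamlun, nexqil, and yulwex make dororn. [6 rule applications]
yulwex needs fewer.

yulwex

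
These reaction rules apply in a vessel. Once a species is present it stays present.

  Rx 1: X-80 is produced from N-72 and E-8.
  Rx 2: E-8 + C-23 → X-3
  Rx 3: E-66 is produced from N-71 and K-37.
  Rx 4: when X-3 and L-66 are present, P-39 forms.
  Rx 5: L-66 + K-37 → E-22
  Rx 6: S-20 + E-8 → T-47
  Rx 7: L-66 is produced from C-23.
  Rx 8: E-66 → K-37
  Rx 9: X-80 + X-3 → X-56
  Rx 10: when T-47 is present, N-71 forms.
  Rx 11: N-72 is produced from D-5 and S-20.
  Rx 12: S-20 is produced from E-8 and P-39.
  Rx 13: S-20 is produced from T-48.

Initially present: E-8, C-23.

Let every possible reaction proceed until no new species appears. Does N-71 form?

E-8 and C-23 present → X-3 forms (Rx 2).
C-23 present → L-66 forms (Rx 7).
X-3 and L-66 present → P-39 forms (Rx 4).
E-8 and P-39 present → S-20 forms (Rx 12).
S-20 and E-8 present → T-47 forms (Rx 6).
T-47 present → N-71 forms (Rx 10).

Yes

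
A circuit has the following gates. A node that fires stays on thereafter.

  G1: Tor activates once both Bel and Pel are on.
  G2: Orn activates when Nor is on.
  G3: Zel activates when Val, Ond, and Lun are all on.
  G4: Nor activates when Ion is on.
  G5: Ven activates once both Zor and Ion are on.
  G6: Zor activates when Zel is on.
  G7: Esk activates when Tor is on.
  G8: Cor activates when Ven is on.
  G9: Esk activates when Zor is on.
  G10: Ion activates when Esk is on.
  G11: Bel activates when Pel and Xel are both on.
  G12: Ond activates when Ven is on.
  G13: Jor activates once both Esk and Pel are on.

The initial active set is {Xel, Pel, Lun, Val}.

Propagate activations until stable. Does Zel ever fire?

Zel would need Val, Ond, and Lun (G3), but Ond never turns on.

No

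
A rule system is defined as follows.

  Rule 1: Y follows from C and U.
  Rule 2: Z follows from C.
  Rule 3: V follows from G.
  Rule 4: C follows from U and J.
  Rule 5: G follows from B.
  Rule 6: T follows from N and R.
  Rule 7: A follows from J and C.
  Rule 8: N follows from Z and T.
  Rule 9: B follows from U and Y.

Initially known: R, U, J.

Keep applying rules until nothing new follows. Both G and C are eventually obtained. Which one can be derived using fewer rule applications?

C

C: U and J hold, so C follows (Rule 4). [1 rule application]
G: From U and J, Rule 4 gives C. From C and U, Rule 1 gives Y. From U and Y, Rule 9 gives B. B holds, so G follows (Rule 5). [4 rule applications]
C needs fewer.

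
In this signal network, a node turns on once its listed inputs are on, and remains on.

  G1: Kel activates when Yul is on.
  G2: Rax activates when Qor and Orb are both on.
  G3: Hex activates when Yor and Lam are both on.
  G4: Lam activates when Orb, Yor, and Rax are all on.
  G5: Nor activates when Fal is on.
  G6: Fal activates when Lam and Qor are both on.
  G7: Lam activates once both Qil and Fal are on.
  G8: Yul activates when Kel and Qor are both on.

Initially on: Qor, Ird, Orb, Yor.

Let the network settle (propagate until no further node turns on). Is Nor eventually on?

Yes

Qor and Orb are on, so Rax activates (G2).
G4: Orb, Yor, and Rax on → Lam on.
Lam and Qor are on, so Fal activates (G6).
Fal is on, so Nor activates (G5).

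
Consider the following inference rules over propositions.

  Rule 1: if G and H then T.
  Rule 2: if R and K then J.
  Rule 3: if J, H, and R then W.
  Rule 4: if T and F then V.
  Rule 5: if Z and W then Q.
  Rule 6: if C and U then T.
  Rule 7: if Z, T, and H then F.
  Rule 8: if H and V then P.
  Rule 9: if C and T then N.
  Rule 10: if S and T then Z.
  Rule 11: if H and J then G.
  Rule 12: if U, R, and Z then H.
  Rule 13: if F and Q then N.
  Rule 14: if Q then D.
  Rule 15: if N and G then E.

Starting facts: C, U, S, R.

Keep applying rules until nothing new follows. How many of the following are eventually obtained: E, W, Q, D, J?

E would need N and G (Rule 15), but G is never established.
W would need J, H, and R (Rule 3), but J is never established.
Q would need Z and W (Rule 5), but W is never established.
D would need Q (Rule 14), but Q is never established.
J would need R and K (Rule 2), but K is never established.
None of the 5 are reached.

0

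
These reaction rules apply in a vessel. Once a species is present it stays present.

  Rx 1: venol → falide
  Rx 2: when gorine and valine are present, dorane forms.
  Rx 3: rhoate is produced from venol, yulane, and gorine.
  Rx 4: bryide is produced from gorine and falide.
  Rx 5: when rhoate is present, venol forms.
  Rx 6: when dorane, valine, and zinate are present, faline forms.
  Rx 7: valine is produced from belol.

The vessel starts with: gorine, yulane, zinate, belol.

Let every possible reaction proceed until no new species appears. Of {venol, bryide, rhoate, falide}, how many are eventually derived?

0

venol would need rhoate (Rx 5), but rhoate never forms.
bryide would need gorine and falide (Rx 4), but falide never forms.
rhoate would need venol, yulane, and gorine (Rx 3), but venol never forms.
falide would need venol (Rx 1), but venol never forms.
None of the 4 are reached.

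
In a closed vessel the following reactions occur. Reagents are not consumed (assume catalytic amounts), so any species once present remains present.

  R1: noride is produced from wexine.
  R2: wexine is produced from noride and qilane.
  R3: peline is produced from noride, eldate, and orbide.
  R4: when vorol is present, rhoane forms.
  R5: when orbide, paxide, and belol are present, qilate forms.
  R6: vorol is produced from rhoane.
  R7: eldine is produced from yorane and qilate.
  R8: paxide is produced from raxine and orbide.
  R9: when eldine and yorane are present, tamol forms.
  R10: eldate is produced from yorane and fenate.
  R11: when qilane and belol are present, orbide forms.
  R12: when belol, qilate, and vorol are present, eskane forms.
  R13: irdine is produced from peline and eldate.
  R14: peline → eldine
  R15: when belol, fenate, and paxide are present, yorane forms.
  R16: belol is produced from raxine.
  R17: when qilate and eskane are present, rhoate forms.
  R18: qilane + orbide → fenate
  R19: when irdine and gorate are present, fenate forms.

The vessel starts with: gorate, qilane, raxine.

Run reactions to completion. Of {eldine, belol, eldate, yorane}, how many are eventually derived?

4

raxine present → belol forms (R16).
qilane and belol present → orbide forms (R11).
raxine and orbide present → paxide forms (R8).
qilane and orbide present → fenate forms (R18).
orbide, paxide, and belol present → qilate forms (R5).
belol, fenate, and paxide present → yorane forms (R15).
yorane and qilate present → eldine forms (R7).
yorane and fenate present → eldate forms (R10).
eldine: reached.
belol: reached.
eldate: reached.
yorane: reached.
All 4 are reached.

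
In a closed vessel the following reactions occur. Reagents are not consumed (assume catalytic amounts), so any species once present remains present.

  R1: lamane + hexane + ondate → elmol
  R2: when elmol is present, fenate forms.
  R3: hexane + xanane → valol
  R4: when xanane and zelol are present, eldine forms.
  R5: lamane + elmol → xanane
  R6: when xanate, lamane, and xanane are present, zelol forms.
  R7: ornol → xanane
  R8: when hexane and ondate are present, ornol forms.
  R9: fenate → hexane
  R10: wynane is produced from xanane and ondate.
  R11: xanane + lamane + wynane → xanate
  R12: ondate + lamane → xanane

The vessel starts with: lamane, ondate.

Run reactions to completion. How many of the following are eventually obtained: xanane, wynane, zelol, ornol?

3

ondate and lamane present → xanane forms (R12).
xanane and ondate present → wynane forms (R10).
xanane, lamane, and wynane present → xanate forms (R11).
xanate, lamane, and xanane present → zelol forms (R6).
xanane: reached.
wynane: reached.
zelol: reached.
ornol would need hexane and ondate (R8), but hexane never forms.
Reached: xanane, wynane, and zelol — 3 of the 4.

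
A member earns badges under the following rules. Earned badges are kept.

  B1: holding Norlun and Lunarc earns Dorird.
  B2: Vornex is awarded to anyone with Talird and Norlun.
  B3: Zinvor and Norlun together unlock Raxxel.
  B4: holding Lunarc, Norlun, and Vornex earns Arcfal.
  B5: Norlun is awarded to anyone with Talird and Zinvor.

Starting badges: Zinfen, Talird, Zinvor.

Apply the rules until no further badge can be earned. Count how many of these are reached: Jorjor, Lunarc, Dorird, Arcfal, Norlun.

1

With Talird and Zinvor, Norlun is earned (B5).
No rule produces Jorjor, and it is not given.
No rule produces Lunarc, and it is not given.
Dorird would need Norlun and Lunarc (B1), but Lunarc is never earned.
Arcfal would need Lunarc, Norlun, and Vornex (B4), but Lunarc is never earned.
Norlun: reached.
Reached: Norlun — 1 of the 5.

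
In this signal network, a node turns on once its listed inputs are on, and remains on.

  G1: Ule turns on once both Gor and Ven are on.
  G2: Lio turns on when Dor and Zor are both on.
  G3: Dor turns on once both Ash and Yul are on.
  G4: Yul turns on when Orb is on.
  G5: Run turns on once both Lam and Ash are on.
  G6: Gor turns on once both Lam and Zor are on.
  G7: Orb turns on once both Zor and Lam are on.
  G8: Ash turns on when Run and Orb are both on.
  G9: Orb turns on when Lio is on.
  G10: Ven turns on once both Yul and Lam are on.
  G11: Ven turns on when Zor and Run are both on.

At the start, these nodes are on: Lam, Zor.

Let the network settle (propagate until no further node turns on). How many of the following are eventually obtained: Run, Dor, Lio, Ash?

Run would need Lam and Ash (G5), but Ash never turns on.
Dor would need Ash and Yul (G3), but Ash never turns on.
Lio would need Dor and Zor (G2), but Dor never turns on.
Ash would need Run and Orb (G8), but Run never turns on.
None of the 4 are reached.

0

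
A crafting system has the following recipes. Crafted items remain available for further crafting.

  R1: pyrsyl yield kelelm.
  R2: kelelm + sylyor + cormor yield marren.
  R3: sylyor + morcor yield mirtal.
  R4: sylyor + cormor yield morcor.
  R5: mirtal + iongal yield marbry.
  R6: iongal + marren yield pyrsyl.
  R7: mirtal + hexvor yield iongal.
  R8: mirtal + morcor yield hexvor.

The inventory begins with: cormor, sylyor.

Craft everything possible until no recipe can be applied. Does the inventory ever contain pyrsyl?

pyrsyl would need iongal and marren (R6), but marren is never obtained.

No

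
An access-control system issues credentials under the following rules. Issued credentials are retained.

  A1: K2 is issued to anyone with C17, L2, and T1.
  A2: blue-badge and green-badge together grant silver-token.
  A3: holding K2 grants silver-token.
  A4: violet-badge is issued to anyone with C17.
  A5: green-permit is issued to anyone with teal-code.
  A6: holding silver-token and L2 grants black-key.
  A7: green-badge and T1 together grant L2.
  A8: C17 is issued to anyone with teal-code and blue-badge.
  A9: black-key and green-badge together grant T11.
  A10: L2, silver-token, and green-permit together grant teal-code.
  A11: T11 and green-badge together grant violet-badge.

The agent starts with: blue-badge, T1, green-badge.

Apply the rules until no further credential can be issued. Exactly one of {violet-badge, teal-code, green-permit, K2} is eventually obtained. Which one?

violet-badge

Holding green-badge and T1 grants L2 (A7).
Holding blue-badge and green-badge grants silver-token (A2).
Holding silver-token and L2 grants black-key (A6).
Holding black-key and green-badge grants T11 (A9).
Holding T11 and green-badge grants violet-badge (A11).
green-permit would need teal-code (A5), but teal-code is never granted. teal-code would need L2, silver-token, and green-permit (A10), but green-permit is never granted. K2 would need C17, L2, and T1 (A1), but C17 is never granted.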